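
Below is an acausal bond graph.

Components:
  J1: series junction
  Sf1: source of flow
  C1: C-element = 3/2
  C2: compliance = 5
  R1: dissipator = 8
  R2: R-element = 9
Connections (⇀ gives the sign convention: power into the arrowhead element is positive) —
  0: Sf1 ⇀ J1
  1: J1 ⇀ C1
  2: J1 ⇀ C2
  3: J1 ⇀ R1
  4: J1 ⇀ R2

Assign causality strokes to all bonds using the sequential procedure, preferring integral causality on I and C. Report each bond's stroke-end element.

β0 stroke→Sf1
β1 stroke→J1
β2 stroke→J1
β3 stroke→J1
β4 stroke→J1

β0 stroke→Sf1  (source Sf1 imposes f)
β1 stroke→J1  (J1: bond 0 brought flow, rest push out)
β2 stroke→J1  (1-jn J1 has f-setter on 0)
β3 stroke→J1  (common-f at J1 fixed by 0)
β4 stroke→J1  (common-f at J1 fixed by 0)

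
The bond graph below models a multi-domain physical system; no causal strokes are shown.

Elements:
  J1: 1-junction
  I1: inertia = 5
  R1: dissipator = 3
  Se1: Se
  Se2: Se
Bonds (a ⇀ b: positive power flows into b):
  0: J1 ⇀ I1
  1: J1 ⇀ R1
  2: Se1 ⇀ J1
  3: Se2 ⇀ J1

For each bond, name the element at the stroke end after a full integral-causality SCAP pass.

bond 2 stroke→J1  (Se1: effort source, stroke at far end)
bond 3 stroke→J1  (Se2: effort source, stroke at far end)
bond 0 stroke→I1  (I1 outputs flow p/I1)
bond 1 stroke→J1  (common-f at J1 fixed by 0)

#0 →I1
#1 →J1
#2 →J1
#3 →J1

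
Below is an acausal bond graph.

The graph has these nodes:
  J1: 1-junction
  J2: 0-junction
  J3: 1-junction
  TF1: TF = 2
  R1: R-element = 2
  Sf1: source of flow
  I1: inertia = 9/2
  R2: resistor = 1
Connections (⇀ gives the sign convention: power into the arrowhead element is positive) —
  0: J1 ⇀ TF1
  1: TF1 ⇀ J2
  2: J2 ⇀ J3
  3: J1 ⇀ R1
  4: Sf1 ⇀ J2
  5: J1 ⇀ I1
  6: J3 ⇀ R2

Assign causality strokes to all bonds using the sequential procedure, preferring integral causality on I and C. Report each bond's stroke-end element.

#0 stroke→J1
#1 stroke→TF1
#2 stroke→J2
#3 stroke→J1
#4 stroke→Sf1
#5 stroke→I1
#6 stroke→J3

β4 →Sf1  (Sf1 (Sf) sets flow on bond)
β5 →I1  (I1 outputs flow p/I1)
β0 →J1  (J1 flow already set via bond 5)
β3 →J1  (1-jn J1 has f-setter on 5)
β1 →TF1  (through TF1, causality passes straight; one stroke at TF1)
β2 →J2  (closing 0-jn rule on J2)
β6 →J3  (J3: bond 2 brought flow, rest push out)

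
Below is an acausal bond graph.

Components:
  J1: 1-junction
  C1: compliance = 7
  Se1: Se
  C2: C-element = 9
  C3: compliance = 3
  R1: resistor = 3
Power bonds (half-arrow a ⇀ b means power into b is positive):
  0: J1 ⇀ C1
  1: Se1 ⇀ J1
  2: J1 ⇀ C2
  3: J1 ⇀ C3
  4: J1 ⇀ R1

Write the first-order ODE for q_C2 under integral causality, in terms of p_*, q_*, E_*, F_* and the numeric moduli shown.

#1 stroke→J1  (Se1: effort source, stroke at far end)
#0 stroke→J1  (C1 outputs effort q/C1)
#2 stroke→J1  (prefer integral on C2)
#3 stroke→J1  (C3 integral (e out))
#4 stroke→R1  (only one flow-in slot at J1)

dq_C2/dt = E_Se1/3 - q_C1/21 - q_C2/27 - q_C3/9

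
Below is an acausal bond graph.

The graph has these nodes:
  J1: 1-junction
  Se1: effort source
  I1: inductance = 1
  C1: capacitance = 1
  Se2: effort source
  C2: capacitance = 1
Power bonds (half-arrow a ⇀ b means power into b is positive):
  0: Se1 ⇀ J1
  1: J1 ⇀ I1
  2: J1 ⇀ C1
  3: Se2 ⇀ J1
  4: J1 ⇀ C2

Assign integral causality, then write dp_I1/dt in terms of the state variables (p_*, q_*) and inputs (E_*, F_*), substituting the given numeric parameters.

bond 0 |J1  (Se1: effort source, stroke at far end)
bond 3 |J1  (Se2 fixes effort; stroke away)
bond 1 |I1  (prefer integral on I1)
bond 2 |J1  (J1 flow already set via bond 1)
bond 4 |J1  (J1: bond 1 brought flow, rest push out)

dp_I1/dt = E_Se1 + E_Se2 - q_C1 - q_C2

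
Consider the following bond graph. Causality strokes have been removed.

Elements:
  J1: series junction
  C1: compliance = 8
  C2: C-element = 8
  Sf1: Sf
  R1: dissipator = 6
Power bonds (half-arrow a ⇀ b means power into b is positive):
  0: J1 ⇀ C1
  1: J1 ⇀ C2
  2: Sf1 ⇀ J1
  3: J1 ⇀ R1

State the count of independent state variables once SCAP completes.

b2 stroke→Sf1  (Sf1 (Sf) sets flow on bond)
b0 stroke→J1  (J1 flow already set via bond 2)
b1 stroke→J1  (J1 flow already set via bond 2)
b3 stroke→J1  (J1 flow already set via bond 2)

2  (C1, C2 all integral)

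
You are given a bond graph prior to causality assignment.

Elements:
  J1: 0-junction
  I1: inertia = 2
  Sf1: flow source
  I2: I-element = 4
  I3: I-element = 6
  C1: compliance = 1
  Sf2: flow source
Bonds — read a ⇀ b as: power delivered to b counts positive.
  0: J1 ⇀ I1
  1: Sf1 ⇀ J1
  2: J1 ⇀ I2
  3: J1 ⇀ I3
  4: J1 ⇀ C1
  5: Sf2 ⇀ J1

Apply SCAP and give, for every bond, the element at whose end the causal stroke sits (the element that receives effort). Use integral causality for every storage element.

b1 stroke at Sf1  (Sf1 fixes flow; stroke at Sf1)
b5 stroke at Sf2  (Sf2: flow source, stroke at near end)
b0 stroke at I1  (I1: I, integral causality)
b2 stroke at I2  (I2: I, integral causality)
b3 stroke at I3  (I3 integral (f out))
b4 stroke at J1  (J1: last free bond brings effort in)

#0 |I1
#1 |Sf1
#2 |I2
#3 |I3
#4 |J1
#5 |Sf2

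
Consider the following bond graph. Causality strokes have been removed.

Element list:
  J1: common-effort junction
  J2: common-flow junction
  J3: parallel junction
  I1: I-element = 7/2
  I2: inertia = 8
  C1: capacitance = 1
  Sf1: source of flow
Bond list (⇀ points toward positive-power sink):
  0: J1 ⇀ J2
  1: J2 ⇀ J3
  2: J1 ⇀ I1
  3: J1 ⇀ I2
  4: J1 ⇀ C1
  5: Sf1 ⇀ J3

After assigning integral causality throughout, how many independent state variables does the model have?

bond 5 stroke→Sf1  (source Sf1 imposes f)
bond 1 stroke→J3  (closing 0-jn rule on J3)
bond 0 stroke→J2  (common-f at J2 fixed by 1)
bond 2 stroke→I1  (prefer integral on I1)
bond 3 stroke→I2  (I2 outputs flow p/I2)
bond 4 stroke→J1  (J1: last free bond brings effort in)

3  (C1, I1, I2 all integral)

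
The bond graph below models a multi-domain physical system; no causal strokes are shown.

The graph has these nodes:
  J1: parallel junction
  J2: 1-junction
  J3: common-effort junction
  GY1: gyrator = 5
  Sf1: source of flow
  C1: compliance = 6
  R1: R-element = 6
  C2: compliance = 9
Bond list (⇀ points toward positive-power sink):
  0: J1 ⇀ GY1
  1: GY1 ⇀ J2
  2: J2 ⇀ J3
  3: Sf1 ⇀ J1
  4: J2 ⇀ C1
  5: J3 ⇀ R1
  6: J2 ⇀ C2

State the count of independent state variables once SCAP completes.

2  (C1, C2 all integral)

β3 stroke at Sf1  (Sf1: flow source, stroke at near end)
β0 stroke at J1  (J1 needs exactly one e-in)
β1 stroke at J2  (GY GY1: same side as bond 0)
β4 stroke at J2  (C1: C, integral causality)
β6 stroke at J2  (C2: C, integral causality)
β2 stroke at J3  (J2 needs exactly one f-in)
β5 stroke at R1  (J3: bond 2 brought effort, rest push out)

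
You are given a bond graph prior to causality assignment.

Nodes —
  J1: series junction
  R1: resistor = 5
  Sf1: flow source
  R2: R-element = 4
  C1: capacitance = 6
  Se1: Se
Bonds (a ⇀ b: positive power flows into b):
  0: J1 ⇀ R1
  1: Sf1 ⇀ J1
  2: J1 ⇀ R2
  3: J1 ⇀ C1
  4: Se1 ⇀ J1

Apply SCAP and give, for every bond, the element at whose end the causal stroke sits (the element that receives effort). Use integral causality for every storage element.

β1 →Sf1  (Sf1 (Sf) sets flow on bond)
β4 →J1  (Se1 fixes effort; stroke away)
β0 →J1  (common-f at J1 fixed by 1)
β2 →J1  (common-f at J1 fixed by 1)
β3 →J1  (common-f at J1 fixed by 1)

b0 stroke at J1
b1 stroke at Sf1
b2 stroke at J1
b3 stroke at J1
b4 stroke at J1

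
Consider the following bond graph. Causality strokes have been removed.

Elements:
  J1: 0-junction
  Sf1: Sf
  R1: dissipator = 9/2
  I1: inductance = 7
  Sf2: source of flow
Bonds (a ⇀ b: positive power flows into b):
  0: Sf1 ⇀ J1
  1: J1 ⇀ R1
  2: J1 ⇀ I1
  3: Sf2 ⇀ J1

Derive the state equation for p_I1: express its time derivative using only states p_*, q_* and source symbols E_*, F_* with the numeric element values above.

dp_I1/dt = 9*F_Sf1/2 + 9*F_Sf2/2 - 9*p_I1/14

b0 stroke at Sf1  (Sf1: flow source, stroke at near end)
b3 stroke at Sf2  (source Sf2 imposes f)
b2 stroke at I1  (I1 outputs flow p/I1)
b1 stroke at J1  (J1: last free bond brings effort in)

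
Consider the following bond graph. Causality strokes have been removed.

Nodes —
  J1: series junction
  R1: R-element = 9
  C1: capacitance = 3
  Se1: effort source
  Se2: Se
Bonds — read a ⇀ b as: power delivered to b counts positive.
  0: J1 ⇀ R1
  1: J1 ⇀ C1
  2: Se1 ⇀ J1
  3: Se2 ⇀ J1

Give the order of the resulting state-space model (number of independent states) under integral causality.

1  (C1 all integral)

β2 stroke at J1  (Se1 fixes effort; stroke away)
β3 stroke at J1  (Se2 fixes effort; stroke away)
β1 stroke at J1  (prefer integral on C1)
β0 stroke at R1  (J1: last free bond brings flow in)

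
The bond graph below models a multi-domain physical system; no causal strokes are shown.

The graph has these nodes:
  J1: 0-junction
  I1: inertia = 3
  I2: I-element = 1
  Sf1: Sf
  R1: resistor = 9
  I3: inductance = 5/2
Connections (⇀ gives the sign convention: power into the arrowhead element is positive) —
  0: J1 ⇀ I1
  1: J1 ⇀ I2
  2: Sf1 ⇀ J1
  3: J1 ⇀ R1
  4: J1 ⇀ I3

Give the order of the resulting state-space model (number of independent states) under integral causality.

β2 →Sf1  (Sf1: flow source, stroke at near end)
β0 →I1  (I1 outputs flow p/I1)
β1 →I2  (I2 integral (f out))
β4 →I3  (prefer integral on I3)
β3 →J1  (closing 0-jn rule on J1)

3  (I1, I2, I3 all integral)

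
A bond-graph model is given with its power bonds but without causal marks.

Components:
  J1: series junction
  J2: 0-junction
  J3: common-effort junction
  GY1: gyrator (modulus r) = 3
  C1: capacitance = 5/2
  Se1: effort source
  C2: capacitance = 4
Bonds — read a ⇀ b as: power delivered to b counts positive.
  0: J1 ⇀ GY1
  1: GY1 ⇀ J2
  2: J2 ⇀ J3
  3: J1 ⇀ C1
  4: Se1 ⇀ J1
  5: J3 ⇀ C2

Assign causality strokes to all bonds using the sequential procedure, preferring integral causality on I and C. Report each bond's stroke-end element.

β4 stroke at J1  (source Se1 imposes e)
β3 stroke at J1  (prefer integral on C1)
β0 stroke at GY1  (J1 needs exactly one f-in)
β1 stroke at GY1  (GY1: gyrator matches bond 0)
β2 stroke at J2  (J2: last free bond brings effort in)
β5 stroke at J3  (J3 needs exactly one e-in)

β0 →GY1
β1 →GY1
β2 →J2
β3 →J1
β4 →J1
β5 →J3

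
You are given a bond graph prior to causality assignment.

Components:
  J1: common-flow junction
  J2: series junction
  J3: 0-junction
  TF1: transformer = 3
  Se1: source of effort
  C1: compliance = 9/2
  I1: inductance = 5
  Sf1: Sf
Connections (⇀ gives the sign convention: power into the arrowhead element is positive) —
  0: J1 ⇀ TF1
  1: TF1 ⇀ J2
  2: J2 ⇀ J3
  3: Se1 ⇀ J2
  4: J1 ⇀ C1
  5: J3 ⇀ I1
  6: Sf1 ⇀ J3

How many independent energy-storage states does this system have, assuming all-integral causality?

#3 stroke→J2  (Se1 (Se) sets effort on bond)
#6 stroke→Sf1  (Sf1: flow source, stroke at near end)
#4 stroke→J1  (prefer integral on C1)
#0 stroke→TF1  (J1: last free bond brings flow in)
#1 stroke→J2  (TF TF1: opposite of bond 0)
#2 stroke→J3  (only one flow-in slot at J2)
#5 stroke→I1  (J3: bond 2 brought effort, rest push out)

2  (C1, I1 all integral)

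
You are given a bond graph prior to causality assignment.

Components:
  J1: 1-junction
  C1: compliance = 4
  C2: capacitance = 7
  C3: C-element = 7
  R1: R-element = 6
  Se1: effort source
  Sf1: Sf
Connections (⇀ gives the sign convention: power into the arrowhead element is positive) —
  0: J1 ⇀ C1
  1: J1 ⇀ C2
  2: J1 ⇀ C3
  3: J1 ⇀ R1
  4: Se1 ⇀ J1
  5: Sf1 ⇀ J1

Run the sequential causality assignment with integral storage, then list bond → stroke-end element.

β4 |J1  (Se1: effort source, stroke at far end)
β5 |Sf1  (Sf1 fixes flow; stroke at Sf1)
β0 |J1  (common-f at J1 fixed by 5)
β1 |J1  (1-jn J1 has f-setter on 5)
β2 |J1  (J1: bond 5 brought flow, rest push out)
β3 |J1  (1-jn J1 has f-setter on 5)

bond 0 stroke→J1
bond 1 stroke→J1
bond 2 stroke→J1
bond 3 stroke→J1
bond 4 stroke→J1
bond 5 stroke→Sf1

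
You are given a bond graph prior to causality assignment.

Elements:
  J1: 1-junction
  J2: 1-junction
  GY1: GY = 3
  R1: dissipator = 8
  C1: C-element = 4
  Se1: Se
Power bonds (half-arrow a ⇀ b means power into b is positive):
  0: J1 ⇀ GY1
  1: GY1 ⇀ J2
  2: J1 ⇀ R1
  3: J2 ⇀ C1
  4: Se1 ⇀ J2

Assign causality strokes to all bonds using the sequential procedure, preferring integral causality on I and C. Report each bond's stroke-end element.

bond 0 |GY1
bond 1 |GY1
bond 2 |J1
bond 3 |J2
bond 4 |J2

bond 4 stroke→J2  (Se1: effort source, stroke at far end)
bond 3 stroke→J2  (C1 integral (e out))
bond 1 stroke→GY1  (closing 1-jn rule on J2)
bond 0 stroke→GY1  (GY GY1: same side as bond 1)
bond 2 stroke→J1  (1-jn J1 has f-setter on 0)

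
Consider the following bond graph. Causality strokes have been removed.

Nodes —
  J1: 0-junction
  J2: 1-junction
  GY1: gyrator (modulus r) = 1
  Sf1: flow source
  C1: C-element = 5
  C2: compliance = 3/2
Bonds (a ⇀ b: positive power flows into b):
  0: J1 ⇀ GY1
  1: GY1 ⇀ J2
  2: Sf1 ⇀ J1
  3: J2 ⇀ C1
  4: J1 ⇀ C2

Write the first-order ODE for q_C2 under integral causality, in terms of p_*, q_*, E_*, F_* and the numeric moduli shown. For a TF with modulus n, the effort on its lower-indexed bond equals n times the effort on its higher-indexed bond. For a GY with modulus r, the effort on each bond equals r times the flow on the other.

b2 →Sf1  (Sf1 fixes flow; stroke at Sf1)
b3 →J2  (C1 outputs effort q/C1)
b1 →GY1  (only one flow-in slot at J2)
b0 →GY1  (GY GY1: same side as bond 1)
b4 →J1  (closing 0-jn rule on J1)

dq_C2/dt = F_Sf1 - q_C1/5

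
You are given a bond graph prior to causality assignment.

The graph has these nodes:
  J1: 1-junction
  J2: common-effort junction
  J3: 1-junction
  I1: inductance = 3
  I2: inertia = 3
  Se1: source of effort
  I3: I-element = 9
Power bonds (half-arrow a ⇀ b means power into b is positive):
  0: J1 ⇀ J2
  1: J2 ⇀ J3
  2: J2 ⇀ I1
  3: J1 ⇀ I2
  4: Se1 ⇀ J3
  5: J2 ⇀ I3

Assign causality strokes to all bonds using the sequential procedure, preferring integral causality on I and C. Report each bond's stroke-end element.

β0 →J1
β1 →J2
β2 →I1
β3 →I2
β4 →J3
β5 →I3

β4 stroke→J3  (Se1: effort source, stroke at far end)
β1 stroke→J2  (only one flow-in slot at J3)
β0 stroke→J1  (J2 effort already set via bond 1)
β2 stroke→I1  (0-jn J2 has e-setter on 1)
β5 stroke→I3  (J2: bond 1 brought effort, rest push out)
β3 stroke→I2  (J1: last free bond brings flow in)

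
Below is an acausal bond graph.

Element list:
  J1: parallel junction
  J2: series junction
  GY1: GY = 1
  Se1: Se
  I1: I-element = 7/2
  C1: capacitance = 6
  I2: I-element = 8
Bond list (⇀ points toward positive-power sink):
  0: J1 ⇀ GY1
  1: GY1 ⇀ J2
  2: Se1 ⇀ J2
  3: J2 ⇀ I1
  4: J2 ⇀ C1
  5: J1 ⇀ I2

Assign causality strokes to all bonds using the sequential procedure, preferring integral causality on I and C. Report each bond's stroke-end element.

bond 0 stroke at J1
bond 1 stroke at J2
bond 2 stroke at J2
bond 3 stroke at I1
bond 4 stroke at J2
bond 5 stroke at I2

b2 →J2  (Se1: effort source, stroke at far end)
b3 →I1  (I1 outputs flow p/I1)
b1 →J2  (common-f at J2 fixed by 3)
b4 →J2  (1-jn J2 has f-setter on 3)
b0 →J1  (GY GY1: same side as bond 1)
b5 →I2  (0-jn J1 has e-setter on 0)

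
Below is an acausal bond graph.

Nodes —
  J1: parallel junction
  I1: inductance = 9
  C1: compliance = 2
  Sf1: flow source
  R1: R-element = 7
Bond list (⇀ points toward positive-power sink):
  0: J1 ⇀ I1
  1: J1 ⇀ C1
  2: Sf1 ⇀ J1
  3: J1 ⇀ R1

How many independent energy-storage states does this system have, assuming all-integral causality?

2  (C1, I1 all integral)

β2 stroke→Sf1  (Sf1: flow source, stroke at near end)
β0 stroke→I1  (prefer integral on I1)
β1 stroke→J1  (prefer integral on C1)
β3 stroke→R1  (0-jn J1 has e-setter on 1)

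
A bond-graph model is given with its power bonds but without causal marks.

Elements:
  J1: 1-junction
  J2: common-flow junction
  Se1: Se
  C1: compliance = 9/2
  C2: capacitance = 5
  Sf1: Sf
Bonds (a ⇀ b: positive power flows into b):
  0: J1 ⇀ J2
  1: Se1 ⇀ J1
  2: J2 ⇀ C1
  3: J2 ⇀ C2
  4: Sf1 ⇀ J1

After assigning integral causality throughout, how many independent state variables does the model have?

2  (C1, C2 all integral)

bond 1 stroke→J1  (source Se1 imposes e)
bond 4 stroke→Sf1  (Sf1 (Sf) sets flow on bond)
bond 0 stroke→J1  (J1 flow already set via bond 4)
bond 2 stroke→J2  (common-f at J2 fixed by 0)
bond 3 stroke→J2  (common-f at J2 fixed by 0)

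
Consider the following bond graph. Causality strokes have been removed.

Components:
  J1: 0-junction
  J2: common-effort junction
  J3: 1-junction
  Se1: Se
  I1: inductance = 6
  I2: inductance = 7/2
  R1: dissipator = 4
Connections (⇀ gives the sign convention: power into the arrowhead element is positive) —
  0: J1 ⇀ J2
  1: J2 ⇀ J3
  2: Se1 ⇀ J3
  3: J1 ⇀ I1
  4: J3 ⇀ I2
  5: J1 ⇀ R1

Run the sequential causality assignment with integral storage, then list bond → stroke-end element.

β2 stroke→J3  (Se1 (Se) sets effort on bond)
β3 stroke→I1  (I1: I, integral causality)
β4 stroke→I2  (I2 integral (f out))
β1 stroke→J3  (J3: bond 4 brought flow, rest push out)
β0 stroke→J2  (only one effort-in slot at J2)
β5 stroke→J1  (closing 0-jn rule on J1)

bond 0 |J2
bond 1 |J3
bond 2 |J3
bond 3 |I1
bond 4 |I2
bond 5 |J1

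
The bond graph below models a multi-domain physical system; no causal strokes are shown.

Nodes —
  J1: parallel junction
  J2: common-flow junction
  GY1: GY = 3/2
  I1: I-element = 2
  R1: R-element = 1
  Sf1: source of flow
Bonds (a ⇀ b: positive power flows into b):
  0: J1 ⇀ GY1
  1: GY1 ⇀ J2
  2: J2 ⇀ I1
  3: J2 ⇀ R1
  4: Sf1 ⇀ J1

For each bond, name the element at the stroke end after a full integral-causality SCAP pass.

#0 stroke at J1
#1 stroke at J2
#2 stroke at I1
#3 stroke at J2
#4 stroke at Sf1

#4 |Sf1  (Sf1: flow source, stroke at near end)
#0 |J1  (only one effort-in slot at J1)
#1 |J2  (GY1: gyrator matches bond 0)
#2 |I1  (prefer integral on I1)
#3 |J2  (J2: bond 2 brought flow, rest push out)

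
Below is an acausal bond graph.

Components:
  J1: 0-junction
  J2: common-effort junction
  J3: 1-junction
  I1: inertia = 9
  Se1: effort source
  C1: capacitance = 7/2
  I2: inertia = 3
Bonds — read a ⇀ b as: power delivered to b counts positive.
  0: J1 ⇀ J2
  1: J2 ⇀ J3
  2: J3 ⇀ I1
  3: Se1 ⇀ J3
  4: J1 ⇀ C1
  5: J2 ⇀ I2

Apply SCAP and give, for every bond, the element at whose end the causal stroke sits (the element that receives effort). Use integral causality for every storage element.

b0 stroke at J2
b1 stroke at J3
b2 stroke at I1
b3 stroke at J3
b4 stroke at J1
b5 stroke at I2

bond 3 →J3  (Se1 (Se) sets effort on bond)
bond 2 →I1  (I1: I, integral causality)
bond 1 →J3  (common-f at J3 fixed by 2)
bond 4 →J1  (C1: C, integral causality)
bond 0 →J2  (J1 effort already set via bond 4)
bond 5 →I2  (0-jn J2 has e-setter on 0)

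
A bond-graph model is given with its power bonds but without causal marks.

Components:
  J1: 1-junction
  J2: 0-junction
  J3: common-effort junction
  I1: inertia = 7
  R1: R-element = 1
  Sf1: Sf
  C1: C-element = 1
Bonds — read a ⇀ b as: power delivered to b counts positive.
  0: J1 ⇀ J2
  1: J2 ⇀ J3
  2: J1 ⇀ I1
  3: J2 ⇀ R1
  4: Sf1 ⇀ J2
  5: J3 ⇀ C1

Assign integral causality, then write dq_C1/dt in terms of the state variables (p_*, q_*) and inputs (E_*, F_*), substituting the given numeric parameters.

dq_C1/dt = F_Sf1 + p_I1/7 - q_C1

bond 4 stroke→Sf1  (source Sf1 imposes f)
bond 2 stroke→I1  (I1 integral (f out))
bond 0 stroke→J1  (common-f at J1 fixed by 2)
bond 5 stroke→J3  (C1: C, integral causality)
bond 1 stroke→J2  (0-jn J3 has e-setter on 5)
bond 3 stroke→R1  (J2 effort already set via bond 1)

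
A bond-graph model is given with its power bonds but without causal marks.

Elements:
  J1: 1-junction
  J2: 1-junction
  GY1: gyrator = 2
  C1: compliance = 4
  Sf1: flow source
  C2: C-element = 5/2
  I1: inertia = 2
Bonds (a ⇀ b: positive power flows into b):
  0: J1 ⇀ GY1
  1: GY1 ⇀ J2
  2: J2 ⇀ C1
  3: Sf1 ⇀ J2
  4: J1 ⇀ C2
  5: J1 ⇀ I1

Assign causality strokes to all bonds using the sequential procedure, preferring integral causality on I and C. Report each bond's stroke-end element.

bond 0 stroke at J1
bond 1 stroke at J2
bond 2 stroke at J2
bond 3 stroke at Sf1
bond 4 stroke at J1
bond 5 stroke at I1

β3 |Sf1  (Sf1: flow source, stroke at near end)
β1 |J2  (J2 flow already set via bond 3)
β2 |J2  (J2: bond 3 brought flow, rest push out)
β0 |J1  (GY1: gyrator matches bond 1)
β4 |J1  (C2: C, integral causality)
β5 |I1  (closing 1-jn rule on J1)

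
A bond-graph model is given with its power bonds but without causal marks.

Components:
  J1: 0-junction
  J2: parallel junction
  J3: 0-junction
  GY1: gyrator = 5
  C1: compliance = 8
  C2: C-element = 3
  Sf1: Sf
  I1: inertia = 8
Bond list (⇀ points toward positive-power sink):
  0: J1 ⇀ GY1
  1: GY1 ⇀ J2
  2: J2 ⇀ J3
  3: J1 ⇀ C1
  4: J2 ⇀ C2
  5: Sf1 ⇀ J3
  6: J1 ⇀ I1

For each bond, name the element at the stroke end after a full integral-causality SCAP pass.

bond 0 →GY1
bond 1 →GY1
bond 2 →J3
bond 3 →J1
bond 4 →J2
bond 5 →Sf1
bond 6 →I1

bond 5 |Sf1  (Sf1: flow source, stroke at near end)
bond 2 |J3  (J3: last free bond brings effort in)
bond 3 |J1  (prefer integral on C1)
bond 0 |GY1  (J1 effort already set via bond 3)
bond 6 |I1  (common-e at J1 fixed by 3)
bond 1 |GY1  (through GY1, causality inverts; strokes same side of GY1)
bond 4 |J2  (closing 0-jn rule on J2)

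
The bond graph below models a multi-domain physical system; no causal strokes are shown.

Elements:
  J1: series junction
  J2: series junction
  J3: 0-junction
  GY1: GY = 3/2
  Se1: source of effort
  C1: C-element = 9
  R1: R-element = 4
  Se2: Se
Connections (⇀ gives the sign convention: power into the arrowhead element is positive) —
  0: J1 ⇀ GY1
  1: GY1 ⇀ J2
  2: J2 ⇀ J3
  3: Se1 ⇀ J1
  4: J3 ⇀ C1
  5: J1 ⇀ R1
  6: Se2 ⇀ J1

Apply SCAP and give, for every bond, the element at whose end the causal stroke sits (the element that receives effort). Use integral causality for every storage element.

β3 →J1  (Se1 fixes effort; stroke away)
β6 →J1  (source Se2 imposes e)
β4 →J3  (prefer integral on C1)
β2 →J2  (0-jn J3 has e-setter on 4)
β1 →GY1  (closing 1-jn rule on J2)
β0 →GY1  (GY1 both-in/both-out from 1)
β5 →J1  (1-jn J1 has f-setter on 0)

b0 stroke at GY1
b1 stroke at GY1
b2 stroke at J2
b3 stroke at J1
b4 stroke at J3
b5 stroke at J1
b6 stroke at J1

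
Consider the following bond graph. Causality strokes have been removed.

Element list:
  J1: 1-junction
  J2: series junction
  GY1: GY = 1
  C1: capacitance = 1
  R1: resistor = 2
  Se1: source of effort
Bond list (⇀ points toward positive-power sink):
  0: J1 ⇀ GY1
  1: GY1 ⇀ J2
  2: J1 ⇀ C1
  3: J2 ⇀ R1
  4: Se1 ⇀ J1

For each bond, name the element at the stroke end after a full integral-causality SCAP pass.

β4 stroke→J1  (Se1 (Se) sets effort on bond)
β2 stroke→J1  (prefer integral on C1)
β0 stroke→GY1  (only one flow-in slot at J1)
β1 stroke→GY1  (GY1: gyrator matches bond 0)
β3 stroke→J2  (J2 flow already set via bond 1)

β0 stroke at GY1
β1 stroke at GY1
β2 stroke at J1
β3 stroke at J2
β4 stroke at J1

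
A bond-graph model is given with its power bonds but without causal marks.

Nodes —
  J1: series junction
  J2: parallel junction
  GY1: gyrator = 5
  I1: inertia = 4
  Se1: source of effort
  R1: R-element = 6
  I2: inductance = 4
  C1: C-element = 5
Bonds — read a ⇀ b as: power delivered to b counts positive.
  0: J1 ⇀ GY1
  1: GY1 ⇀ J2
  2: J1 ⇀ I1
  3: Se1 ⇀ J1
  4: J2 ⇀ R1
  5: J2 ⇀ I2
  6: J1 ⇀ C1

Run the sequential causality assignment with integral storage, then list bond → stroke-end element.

bond 0 stroke→J1
bond 1 stroke→J2
bond 2 stroke→I1
bond 3 stroke→J1
bond 4 stroke→R1
bond 5 stroke→I2
bond 6 stroke→J1

#3 stroke at J1  (Se1 fixes effort; stroke away)
#2 stroke at I1  (prefer integral on I1)
#0 stroke at J1  (J1 flow already set via bond 2)
#6 stroke at J1  (J1 flow already set via bond 2)
#1 stroke at J2  (GY1 both-in/both-out from 0)
#4 stroke at R1  (J2: bond 1 brought effort, rest push out)
#5 stroke at I2  (common-e at J2 fixed by 1)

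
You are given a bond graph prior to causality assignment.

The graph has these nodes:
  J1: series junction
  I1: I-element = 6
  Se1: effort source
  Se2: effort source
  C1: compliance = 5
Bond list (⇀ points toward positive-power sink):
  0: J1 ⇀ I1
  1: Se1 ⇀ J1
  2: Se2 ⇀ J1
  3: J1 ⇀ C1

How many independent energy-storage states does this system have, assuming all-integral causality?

2  (C1, I1 all integral)

#1 →J1  (Se1: effort source, stroke at far end)
#2 →J1  (Se2 fixes effort; stroke away)
#0 →I1  (I1 integral (f out))
#3 →J1  (J1: bond 0 brought flow, rest push out)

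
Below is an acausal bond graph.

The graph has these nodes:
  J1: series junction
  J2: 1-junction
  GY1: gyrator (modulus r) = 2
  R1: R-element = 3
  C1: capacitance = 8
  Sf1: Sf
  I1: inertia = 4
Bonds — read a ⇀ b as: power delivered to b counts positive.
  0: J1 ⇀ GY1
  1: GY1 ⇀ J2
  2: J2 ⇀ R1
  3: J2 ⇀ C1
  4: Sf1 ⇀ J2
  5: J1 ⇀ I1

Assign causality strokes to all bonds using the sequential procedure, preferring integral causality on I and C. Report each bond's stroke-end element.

bond 0 stroke at J1
bond 1 stroke at J2
bond 2 stroke at J2
bond 3 stroke at J2
bond 4 stroke at Sf1
bond 5 stroke at I1

#4 →Sf1  (Sf1 (Sf) sets flow on bond)
#1 →J2  (common-f at J2 fixed by 4)
#2 →J2  (1-jn J2 has f-setter on 4)
#3 →J2  (common-f at J2 fixed by 4)
#0 →J1  (GY GY1: same side as bond 1)
#5 →I1  (J1: last free bond brings flow in)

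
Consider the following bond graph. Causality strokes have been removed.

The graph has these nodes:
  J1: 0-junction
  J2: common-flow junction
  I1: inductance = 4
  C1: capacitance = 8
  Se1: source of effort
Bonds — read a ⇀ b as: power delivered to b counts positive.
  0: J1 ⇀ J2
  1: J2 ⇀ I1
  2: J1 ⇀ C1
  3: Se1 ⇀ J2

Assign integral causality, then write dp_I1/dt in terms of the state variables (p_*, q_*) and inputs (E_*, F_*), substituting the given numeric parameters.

dp_I1/dt = E_Se1 + q_C1/8

bond 3 stroke at J2  (Se1: effort source, stroke at far end)
bond 1 stroke at I1  (I1 outputs flow p/I1)
bond 0 stroke at J2  (common-f at J2 fixed by 1)
bond 2 stroke at J1  (closing 0-jn rule on J1)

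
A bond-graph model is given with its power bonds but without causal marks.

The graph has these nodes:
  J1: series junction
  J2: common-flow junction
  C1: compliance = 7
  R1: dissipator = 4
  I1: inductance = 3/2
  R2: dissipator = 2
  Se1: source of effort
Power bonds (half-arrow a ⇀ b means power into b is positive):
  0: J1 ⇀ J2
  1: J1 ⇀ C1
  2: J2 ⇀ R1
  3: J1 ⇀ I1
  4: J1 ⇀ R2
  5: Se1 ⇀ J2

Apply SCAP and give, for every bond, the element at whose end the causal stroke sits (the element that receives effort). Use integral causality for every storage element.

b0 stroke at J1
b1 stroke at J1
b2 stroke at J2
b3 stroke at I1
b4 stroke at J1
b5 stroke at J2

b5 stroke→J2  (Se1 (Se) sets effort on bond)
b1 stroke→J1  (prefer integral on C1)
b3 stroke→I1  (I1: I, integral causality)
b0 stroke→J1  (J1 flow already set via bond 3)
b4 stroke→J1  (common-f at J1 fixed by 3)
b2 stroke→J2  (common-f at J2 fixed by 0)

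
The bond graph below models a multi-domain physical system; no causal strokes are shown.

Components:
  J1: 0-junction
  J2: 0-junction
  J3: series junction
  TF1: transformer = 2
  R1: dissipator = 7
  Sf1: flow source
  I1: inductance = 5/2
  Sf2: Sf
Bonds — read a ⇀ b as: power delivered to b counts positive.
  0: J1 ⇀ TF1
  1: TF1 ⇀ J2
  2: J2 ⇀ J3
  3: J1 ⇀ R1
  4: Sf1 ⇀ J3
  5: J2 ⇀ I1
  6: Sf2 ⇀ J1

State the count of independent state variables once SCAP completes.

bond 4 stroke→Sf1  (Sf1 fixes flow; stroke at Sf1)
bond 6 stroke→Sf2  (Sf2: flow source, stroke at near end)
bond 2 stroke→J3  (common-f at J3 fixed by 4)
bond 5 stroke→I1  (I1 integral (f out))
bond 1 stroke→J2  (closing 0-jn rule on J2)
bond 0 stroke→TF1  (TF1 one-in-one-out from 1)
bond 3 stroke→J1  (only one effort-in slot at J1)

1  (I1 all integral)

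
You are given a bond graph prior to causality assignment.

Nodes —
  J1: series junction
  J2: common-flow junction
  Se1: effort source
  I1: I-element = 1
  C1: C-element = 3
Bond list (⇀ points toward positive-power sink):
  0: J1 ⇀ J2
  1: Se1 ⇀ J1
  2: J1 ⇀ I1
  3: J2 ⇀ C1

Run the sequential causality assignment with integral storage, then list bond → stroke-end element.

#0 |J1
#1 |J1
#2 |I1
#3 |J2

b1 stroke at J1  (Se1 (Se) sets effort on bond)
b2 stroke at I1  (I1: I, integral causality)
b0 stroke at J1  (1-jn J1 has f-setter on 2)
b3 stroke at J2  (J2: bond 0 brought flow, rest push out)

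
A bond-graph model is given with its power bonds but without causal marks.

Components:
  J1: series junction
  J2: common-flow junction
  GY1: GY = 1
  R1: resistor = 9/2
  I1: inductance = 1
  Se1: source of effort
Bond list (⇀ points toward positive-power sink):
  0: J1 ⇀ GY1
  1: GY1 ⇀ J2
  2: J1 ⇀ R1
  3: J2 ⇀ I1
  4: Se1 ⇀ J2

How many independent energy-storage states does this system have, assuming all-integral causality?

β4 stroke at J2  (Se1 fixes effort; stroke away)
β3 stroke at I1  (prefer integral on I1)
β1 stroke at J2  (J2 flow already set via bond 3)
β0 stroke at J1  (GY1: gyrator matches bond 1)
β2 stroke at R1  (only one flow-in slot at J1)

1  (I1 all integral)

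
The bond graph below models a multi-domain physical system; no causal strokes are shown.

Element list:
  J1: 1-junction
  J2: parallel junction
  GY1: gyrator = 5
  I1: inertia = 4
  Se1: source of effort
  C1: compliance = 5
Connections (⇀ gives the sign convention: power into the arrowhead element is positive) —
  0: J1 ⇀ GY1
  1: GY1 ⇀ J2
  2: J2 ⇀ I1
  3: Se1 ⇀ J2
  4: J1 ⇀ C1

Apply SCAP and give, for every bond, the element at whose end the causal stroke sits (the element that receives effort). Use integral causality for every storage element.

#0 stroke→GY1
#1 stroke→GY1
#2 stroke→I1
#3 stroke→J2
#4 stroke→J1

bond 3 stroke at J2  (Se1 (Se) sets effort on bond)
bond 1 stroke at GY1  (0-jn J2 has e-setter on 3)
bond 2 stroke at I1  (J2 effort already set via bond 3)
bond 0 stroke at GY1  (GY GY1: same side as bond 1)
bond 4 stroke at J1  (common-f at J1 fixed by 0)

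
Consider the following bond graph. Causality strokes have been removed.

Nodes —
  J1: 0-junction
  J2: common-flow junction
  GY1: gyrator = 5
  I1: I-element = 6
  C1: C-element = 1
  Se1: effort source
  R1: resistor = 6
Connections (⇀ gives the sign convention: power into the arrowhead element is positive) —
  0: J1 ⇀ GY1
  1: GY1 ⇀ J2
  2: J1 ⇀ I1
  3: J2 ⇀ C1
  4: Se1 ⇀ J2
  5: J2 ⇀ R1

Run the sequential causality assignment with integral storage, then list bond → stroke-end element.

β0 |J1
β1 |J2
β2 |I1
β3 |J2
β4 |J2
β5 |R1

#4 stroke at J2  (source Se1 imposes e)
#2 stroke at I1  (I1 integral (f out))
#0 stroke at J1  (J1: last free bond brings effort in)
#1 stroke at J2  (through GY1, causality inverts; strokes same side of GY1)
#3 stroke at J2  (C1: C, integral causality)
#5 stroke at R1  (closing 1-jn rule on J2)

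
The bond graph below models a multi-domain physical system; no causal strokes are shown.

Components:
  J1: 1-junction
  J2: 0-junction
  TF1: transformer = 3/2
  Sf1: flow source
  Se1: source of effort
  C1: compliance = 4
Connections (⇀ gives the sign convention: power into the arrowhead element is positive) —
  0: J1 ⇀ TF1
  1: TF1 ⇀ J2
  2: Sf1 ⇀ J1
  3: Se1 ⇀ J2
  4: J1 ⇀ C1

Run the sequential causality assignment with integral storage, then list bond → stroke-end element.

bond 2 stroke→Sf1  (source Sf1 imposes f)
bond 3 stroke→J2  (Se1 (Se) sets effort on bond)
bond 0 stroke→J1  (1-jn J1 has f-setter on 2)
bond 4 stroke→J1  (J1 flow already set via bond 2)
bond 1 stroke→TF1  (common-e at J2 fixed by 3)

#0 stroke at J1
#1 stroke at TF1
#2 stroke at Sf1
#3 stroke at J2
#4 stroke at J1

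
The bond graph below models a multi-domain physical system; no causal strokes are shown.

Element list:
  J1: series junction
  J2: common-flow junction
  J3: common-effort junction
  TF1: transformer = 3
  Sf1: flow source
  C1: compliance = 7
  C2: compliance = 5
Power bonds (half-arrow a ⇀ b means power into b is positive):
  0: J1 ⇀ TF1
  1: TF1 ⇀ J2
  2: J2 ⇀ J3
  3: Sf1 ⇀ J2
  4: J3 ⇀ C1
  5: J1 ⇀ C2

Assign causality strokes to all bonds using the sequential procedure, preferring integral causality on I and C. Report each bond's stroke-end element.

β3 stroke at Sf1  (Sf1 fixes flow; stroke at Sf1)
β1 stroke at J2  (common-f at J2 fixed by 3)
β2 stroke at J2  (common-f at J2 fixed by 3)
β4 stroke at J3  (closing 0-jn rule on J3)
β0 stroke at TF1  (TF1 one-in-one-out from 1)
β5 stroke at J1  (1-jn J1 has f-setter on 0)

bond 0 stroke at TF1
bond 1 stroke at J2
bond 2 stroke at J2
bond 3 stroke at Sf1
bond 4 stroke at J3
bond 5 stroke at J1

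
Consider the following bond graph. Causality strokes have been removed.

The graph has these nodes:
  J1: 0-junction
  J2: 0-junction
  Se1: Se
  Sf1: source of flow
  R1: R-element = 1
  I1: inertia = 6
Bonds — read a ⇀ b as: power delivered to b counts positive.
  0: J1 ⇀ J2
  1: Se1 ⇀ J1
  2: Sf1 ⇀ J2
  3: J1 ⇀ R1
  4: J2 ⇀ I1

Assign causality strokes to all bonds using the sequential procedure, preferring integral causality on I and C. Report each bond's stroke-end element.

β1 stroke→J1  (Se1 fixes effort; stroke away)
β2 stroke→Sf1  (Sf1: flow source, stroke at near end)
β0 stroke→J2  (0-jn J1 has e-setter on 1)
β3 stroke→R1  (0-jn J1 has e-setter on 1)
β4 stroke→I1  (J2: bond 0 brought effort, rest push out)

bond 0 stroke→J2
bond 1 stroke→J1
bond 2 stroke→Sf1
bond 3 stroke→R1
bond 4 stroke→I1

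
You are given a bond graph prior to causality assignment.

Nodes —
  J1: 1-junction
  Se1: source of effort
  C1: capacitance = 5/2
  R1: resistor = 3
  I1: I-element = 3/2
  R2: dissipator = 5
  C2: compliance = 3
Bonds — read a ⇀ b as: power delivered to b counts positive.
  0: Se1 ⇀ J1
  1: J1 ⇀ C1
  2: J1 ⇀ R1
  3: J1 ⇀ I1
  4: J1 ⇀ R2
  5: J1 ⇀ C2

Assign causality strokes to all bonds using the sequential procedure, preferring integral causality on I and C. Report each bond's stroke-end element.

#0 →J1
#1 →J1
#2 →J1
#3 →I1
#4 →J1
#5 →J1

bond 0 stroke at J1  (Se1 fixes effort; stroke away)
bond 1 stroke at J1  (prefer integral on C1)
bond 3 stroke at I1  (I1 outputs flow p/I1)
bond 2 stroke at J1  (J1 flow already set via bond 3)
bond 4 stroke at J1  (J1 flow already set via bond 3)
bond 5 stroke at J1  (J1 flow already set via bond 3)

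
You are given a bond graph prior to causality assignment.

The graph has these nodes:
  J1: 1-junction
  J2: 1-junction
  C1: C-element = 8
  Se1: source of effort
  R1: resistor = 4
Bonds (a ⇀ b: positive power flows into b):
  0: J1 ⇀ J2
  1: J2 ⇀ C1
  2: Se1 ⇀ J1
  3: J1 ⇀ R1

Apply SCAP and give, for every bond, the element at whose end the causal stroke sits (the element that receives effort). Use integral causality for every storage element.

β2 stroke→J1  (Se1 fixes effort; stroke away)
β1 stroke→J2  (prefer integral on C1)
β0 stroke→J1  (closing 1-jn rule on J2)
β3 stroke→R1  (closing 1-jn rule on J1)

β0 →J1
β1 →J2
β2 →J1
β3 →R1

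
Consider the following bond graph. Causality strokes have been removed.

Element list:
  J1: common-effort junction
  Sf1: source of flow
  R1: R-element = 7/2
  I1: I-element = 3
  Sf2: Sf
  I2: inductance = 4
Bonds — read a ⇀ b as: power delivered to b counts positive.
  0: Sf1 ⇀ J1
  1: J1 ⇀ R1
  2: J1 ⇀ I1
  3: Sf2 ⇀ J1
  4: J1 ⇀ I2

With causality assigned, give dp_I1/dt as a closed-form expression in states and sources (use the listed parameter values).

dp_I1/dt = 7*F_Sf1/2 + 7*F_Sf2/2 - 7*p_I1/6 - 7*p_I2/8

#0 |Sf1  (Sf1 fixes flow; stroke at Sf1)
#3 |Sf2  (Sf2 fixes flow; stroke at Sf2)
#2 |I1  (I1: I, integral causality)
#4 |I2  (prefer integral on I2)
#1 |J1  (J1 needs exactly one e-in)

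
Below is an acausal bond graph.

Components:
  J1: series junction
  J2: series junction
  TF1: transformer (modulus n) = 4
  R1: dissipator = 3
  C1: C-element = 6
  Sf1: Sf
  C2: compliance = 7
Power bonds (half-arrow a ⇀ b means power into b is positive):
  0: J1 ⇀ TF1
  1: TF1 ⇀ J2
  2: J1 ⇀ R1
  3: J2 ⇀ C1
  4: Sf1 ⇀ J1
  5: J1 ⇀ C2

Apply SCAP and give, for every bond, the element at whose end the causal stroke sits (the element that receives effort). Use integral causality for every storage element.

bond 4 →Sf1  (Sf1 (Sf) sets flow on bond)
bond 0 →J1  (J1 flow already set via bond 4)
bond 2 →J1  (1-jn J1 has f-setter on 4)
bond 5 →J1  (J1: bond 4 brought flow, rest push out)
bond 1 →TF1  (TF1 one-in-one-out from 0)
bond 3 →J2  (common-f at J2 fixed by 1)

β0 stroke at J1
β1 stroke at TF1
β2 stroke at J1
β3 stroke at J2
β4 stroke at Sf1
β5 stroke at J1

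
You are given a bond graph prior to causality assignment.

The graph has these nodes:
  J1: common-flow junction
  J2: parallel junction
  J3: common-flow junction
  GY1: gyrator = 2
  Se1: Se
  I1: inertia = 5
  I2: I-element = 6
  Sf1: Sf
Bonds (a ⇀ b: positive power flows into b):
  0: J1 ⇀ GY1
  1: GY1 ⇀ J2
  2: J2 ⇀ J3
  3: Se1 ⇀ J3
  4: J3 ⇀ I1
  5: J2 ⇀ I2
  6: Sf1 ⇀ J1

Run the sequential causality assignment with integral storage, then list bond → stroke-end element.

β0 →J1
β1 →J2
β2 →J3
β3 →J3
β4 →I1
β5 →I2
β6 →Sf1

bond 3 stroke at J3  (Se1: effort source, stroke at far end)
bond 6 stroke at Sf1  (Sf1: flow source, stroke at near end)
bond 0 stroke at J1  (1-jn J1 has f-setter on 6)
bond 1 stroke at J2  (GY1 both-in/both-out from 0)
bond 2 stroke at J3  (0-jn J2 has e-setter on 1)
bond 5 stroke at I2  (common-e at J2 fixed by 1)
bond 4 stroke at I1  (J3 needs exactly one f-in)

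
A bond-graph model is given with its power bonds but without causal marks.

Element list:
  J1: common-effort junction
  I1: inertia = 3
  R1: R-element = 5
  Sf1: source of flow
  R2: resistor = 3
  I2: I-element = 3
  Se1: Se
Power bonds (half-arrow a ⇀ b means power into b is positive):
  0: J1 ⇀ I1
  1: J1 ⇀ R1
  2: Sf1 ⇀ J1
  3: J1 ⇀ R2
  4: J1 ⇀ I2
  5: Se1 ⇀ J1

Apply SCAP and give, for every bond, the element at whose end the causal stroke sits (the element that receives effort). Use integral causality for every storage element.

b2 →Sf1  (source Sf1 imposes f)
b5 →J1  (Se1 fixes effort; stroke away)
b0 →I1  (common-e at J1 fixed by 5)
b1 →R1  (J1 effort already set via bond 5)
b3 →R2  (J1 effort already set via bond 5)
b4 →I2  (0-jn J1 has e-setter on 5)

bond 0 stroke at I1
bond 1 stroke at R1
bond 2 stroke at Sf1
bond 3 stroke at R2
bond 4 stroke at I2
bond 5 stroke at J1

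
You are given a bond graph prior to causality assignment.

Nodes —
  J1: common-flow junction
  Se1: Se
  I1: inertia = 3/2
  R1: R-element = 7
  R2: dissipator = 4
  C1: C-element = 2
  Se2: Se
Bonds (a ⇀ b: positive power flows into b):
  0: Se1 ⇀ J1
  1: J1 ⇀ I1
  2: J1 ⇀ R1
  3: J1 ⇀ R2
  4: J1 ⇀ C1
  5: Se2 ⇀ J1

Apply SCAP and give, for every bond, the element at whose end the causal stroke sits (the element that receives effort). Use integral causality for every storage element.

bond 0 →J1  (Se1 (Se) sets effort on bond)
bond 5 →J1  (source Se2 imposes e)
bond 1 →I1  (prefer integral on I1)
bond 2 →J1  (1-jn J1 has f-setter on 1)
bond 3 →J1  (J1: bond 1 brought flow, rest push out)
bond 4 →J1  (1-jn J1 has f-setter on 1)

bond 0 stroke→J1
bond 1 stroke→I1
bond 2 stroke→J1
bond 3 stroke→J1
bond 4 stroke→J1
bond 5 stroke→J1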